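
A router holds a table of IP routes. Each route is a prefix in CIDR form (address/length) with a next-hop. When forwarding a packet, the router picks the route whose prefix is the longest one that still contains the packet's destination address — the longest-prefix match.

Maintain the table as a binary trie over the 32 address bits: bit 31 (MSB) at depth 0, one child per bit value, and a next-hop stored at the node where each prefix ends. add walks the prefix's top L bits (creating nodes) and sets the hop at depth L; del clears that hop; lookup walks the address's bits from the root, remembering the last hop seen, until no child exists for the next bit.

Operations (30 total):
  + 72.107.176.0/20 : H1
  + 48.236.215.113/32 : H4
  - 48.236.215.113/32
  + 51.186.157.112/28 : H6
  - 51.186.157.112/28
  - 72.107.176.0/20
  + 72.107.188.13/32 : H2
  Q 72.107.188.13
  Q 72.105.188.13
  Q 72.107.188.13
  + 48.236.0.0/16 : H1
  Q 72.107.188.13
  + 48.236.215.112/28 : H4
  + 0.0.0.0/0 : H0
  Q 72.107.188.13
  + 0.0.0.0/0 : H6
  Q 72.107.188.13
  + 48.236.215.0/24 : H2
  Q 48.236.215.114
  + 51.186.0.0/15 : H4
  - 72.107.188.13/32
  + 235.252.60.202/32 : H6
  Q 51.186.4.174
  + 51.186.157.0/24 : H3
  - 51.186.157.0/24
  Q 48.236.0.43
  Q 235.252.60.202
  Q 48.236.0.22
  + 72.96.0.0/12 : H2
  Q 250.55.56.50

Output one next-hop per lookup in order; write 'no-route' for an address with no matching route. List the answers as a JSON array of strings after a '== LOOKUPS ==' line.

Trace:
  + 72.107.176.0/20 (H1) depth=20
  + 48.236.215.113/32 (H4) depth=32
  - 48.236.215.113/32 clear@32
  + 51.186.157.112/28 (H6) depth=28
  - 51.186.157.112/28 clear@28
  - 72.107.176.0/20 clear@20
  + 72.107.188.13/32 (H2) depth=32
  lookup 72.107.188.13: bits 01001000011010111011110000001101 walk d0:-→d1:-→d2:-→d3:-→d4:-→d5:-→d6:-→d7:-→d8:-→d9:-→d10:-→d11:-→d12:-→d13:-→d14:-→d15:-→d16:-→d17:-→d18:-→d19:-→d20:-→d21:-→d22:-→d23:-→d24:-→d25:-→d26:-→d27:-→d28:-→d29:-→d30:-→d31:-→d32:H2 -> H2
  lookup 72.105.188.13: bits 01001000011010 walk d0:-→d1:-→d2:-→d3:-→d4:-→d5:-→d6:-→d7:-→d8:-→d9:-→d10:-→d11:-→d12:-→d13:-→d14:- -> no-route
  lookup 72.107.188.13: bits 01001000011010111011110000001101 walk d0:-→d1:-→d2:-→d3:-→d4:-→d5:-→d6:-→d7:-→d8:-→d9:-→d10:-→d11:-→d12:-→d13:-→d14:-→d15:-→d16:-→d17:-→d18:-→d19:-→d20:-→d21:-→d22:-→d23:-→d24:-→d25:-→d26:-→d27:-→d28:-→d29:-→d30:-→d31:-→d32:H2 -> H2
  + 48.236.0.0/16 (H1) depth=16
  lookup 72.107.188.13: bits 01001000011010111011110000001101 walk d0:-→d1:-→d2:-→d3:-→d4:-→d5:-→d6:-→d7:-→d8:-→d9:-→d10:-→d11:-→d12:-→d13:-→d14:-→d15:-→d16:-→d17:-→d18:-→d19:-→d20:-→d21:-→d22:-→d23:-→d24:-→d25:-→d26:-→d27:-→d28:-→d29:-→d30:-→d31:-→d32:H2 -> H2
  + 48.236.215.112/28 (H4) depth=28
  + 0.0.0.0/0 (H0) depth=0
  lookup 72.107.188.13: bits 01001000011010111011110000001101 walk d0:H0→d1:-→d2:-→d3:-→d4:-→d5:-→d6:-→d7:-→d8:-→d9:-→d10:-→d11:-→d12:-→d13:-→d14:-→d15:-→d16:-→d17:-→d18:-→d19:-→d20:-→d21:-→d22:-→d23:-→d24:-→d25:-→d26:-→d27:-→d28:-→d29:-→d30:-→d31:-→d32:H2 -> H2
  + 0.0.0.0/0 (H6) depth=0
  lookup 72.107.188.13: bits 01001000011010111011110000001101 walk d0:H6→d1:-→d2:-→d3:-→d4:-→d5:-→d6:-→d7:-→d8:-→d9:-→d10:-→d11:-→d12:-→d13:-→d14:-→d15:-→d16:-→d17:-→d18:-→d19:-→d20:-→d21:-→d22:-→d23:-→d24:-→d25:-→d26:-→d27:-→d28:-→d29:-→d30:-→d31:-→d32:H2 -> H2
  + 48.236.215.0/24 (H2) depth=24
  lookup 48.236.215.114: bits 001100001110110011010111011100 walk d0:H6→d1:-→d2:-→d3:-→d4:-→d5:-→d6:-→d7:-→d8:-→d9:-→d10:-→d11:-→d12:-→d13:-→d14:-→d15:-→d16:H1→d17:-→d18:-→d19:-→d20:-→d21:-→d22:-→d23:-→d24:H2→d25:-→d26:-→d27:-→d28:H4→d29:-→d30:- -> H4
  + 51.186.0.0/15 (H4) depth=15
  - 72.107.188.13/32 clear@32
  + 235.252.60.202/32 (H6) depth=32
  lookup 51.186.4.174: bits 0011001110111010 walk d0:H6→d1:-→d2:-→d3:-→d4:-→d5:-→d6:-→d7:-→d8:-→d9:-→d10:-→d11:-→d12:-→d13:-→d14:-→d15:H4→d16:- -> H4
  + 51.186.157.0/24 (H3) depth=24
  - 51.186.157.0/24 clear@24
  lookup 48.236.0.43: bits 0011000011101100 walk d0:H6→d1:-→d2:-→d3:-→d4:-→d5:-→d6:-→d7:-→d8:-→d9:-→d10:-→d11:-→d12:-→d13:-→d14:-→d15:-→d16:H1 -> H1
  lookup 235.252.60.202: bits 11101011111111000011110011001010 walk d0:H6→d1:-→d2:-→d3:-→d4:-→d5:-→d6:-→d7:-→d8:-→d9:-→d10:-→d11:-→d12:-→d13:-→d14:-→d15:-→d16:-→d17:-→d18:-→d19:-→d20:-→d21:-→d22:-→d23:-→d24:-→d25:-→d26:-→d27:-→d28:-→d29:-→d30:-→d31:-→d32:H6 -> H6
  lookup 48.236.0.22: bits 0011000011101100 walk d0:H6→d1:-→d2:-→d3:-→d4:-→d5:-→d6:-→d7:-→d8:-→d9:-→d10:-→d11:-→d12:-→d13:-→d14:-→d15:-→d16:H1 -> H1
  + 72.96.0.0/12 (H2) depth=12
  lookup 250.55.56.50: bits 111 walk d0:H6→d1:-→d2:-→d3:- -> H6

== LOOKUPS ==
["H2","no-route","H2","H2","H2","H2","H4","H4","H1","H6","H1","H6"]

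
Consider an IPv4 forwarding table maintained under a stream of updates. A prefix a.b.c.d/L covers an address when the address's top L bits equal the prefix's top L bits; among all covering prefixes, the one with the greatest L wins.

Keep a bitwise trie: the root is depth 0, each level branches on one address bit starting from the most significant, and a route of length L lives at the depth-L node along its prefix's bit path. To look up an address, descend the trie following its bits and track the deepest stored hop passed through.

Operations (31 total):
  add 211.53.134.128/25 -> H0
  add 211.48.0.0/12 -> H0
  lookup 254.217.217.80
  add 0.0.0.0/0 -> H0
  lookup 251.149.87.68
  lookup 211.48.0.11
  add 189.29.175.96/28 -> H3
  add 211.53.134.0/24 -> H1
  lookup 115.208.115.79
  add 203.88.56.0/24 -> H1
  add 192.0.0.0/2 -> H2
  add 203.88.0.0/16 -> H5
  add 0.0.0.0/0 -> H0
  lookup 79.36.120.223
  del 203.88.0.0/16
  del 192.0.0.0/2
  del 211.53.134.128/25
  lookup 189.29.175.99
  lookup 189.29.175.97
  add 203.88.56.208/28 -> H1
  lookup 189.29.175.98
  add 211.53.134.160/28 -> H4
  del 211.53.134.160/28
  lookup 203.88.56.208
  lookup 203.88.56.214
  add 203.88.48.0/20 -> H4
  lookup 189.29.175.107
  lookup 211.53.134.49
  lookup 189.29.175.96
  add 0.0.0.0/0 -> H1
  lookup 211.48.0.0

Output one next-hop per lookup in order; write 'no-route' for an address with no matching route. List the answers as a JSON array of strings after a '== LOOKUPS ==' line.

Process each operation:
  + 211.53.134.128/25 (H0) depth=25
  + 211.48.0.0/12 (H0) depth=12
  Q 254.217.217.80: descend 11 ; hops seen [∅] ; pick no-route
  + 0.0.0.0/0 (H0) depth=0
  Q 251.149.87.68: descend 11 ; hops seen [H0] ; pick H0
  Q 211.48.0.11: descend 1101001100110 ; hops seen [H0,H0] ; pick H0
  + 189.29.175.96/28 (H3) depth=28
  + 211.53.134.0/24 (H1) depth=24
  Q 115.208.115.79: descend ε ; hops seen [H0] ; pick H0
  + 203.88.56.0/24 (H1) depth=24
  + 192.0.0.0/2 (H2) depth=2
  + 203.88.0.0/16 (H5) depth=16
  + 0.0.0.0/0 (H0) depth=0
  Q 79.36.120.223: descend ε ; hops seen [H0] ; pick H0
  - 203.88.0.0/16 clear@16
  - 192.0.0.0/2 clear@2
  - 211.53.134.128/25 clear@25
  Q 189.29.175.99: descend 1011110100011101101011110110 ; hops seen [H0,H3] ; pick H3
  Q 189.29.175.97: descend 1011110100011101101011110110 ; hops seen [H0,H3] ; pick H3
  + 203.88.56.208/28 (H1) depth=28
  Q 189.29.175.98: descend 1011110100011101101011110110 ; hops seen [H0,H3] ; pick H3
  + 211.53.134.160/28 (H4) depth=28
  - 211.53.134.160/28 clear@28
  Q 203.88.56.208: descend 1100101101011000001110001101 ; hops seen [H0,H1,H1] ; pick H1
  Q 203.88.56.214: descend 1100101101011000001110001101 ; hops seen [H0,H1,H1] ; pick H1
  + 203.88.48.0/20 (H4) depth=20
  Q 189.29.175.107: descend 1011110100011101101011110110 ; hops seen [H0,H3] ; pick H3
  Q 211.53.134.49: descend 110100110011010110000110 ; hops seen [H0,H0,H1] ; pick H1
  Q 189.29.175.96: descend 1011110100011101101011110110 ; hops seen [H0,H3] ; pick H3
  + 0.0.0.0/0 (H1) depth=0
  Q 211.48.0.0: descend 1101001100110 ; hops seen [H1,H0] ; pick H0

== LOOKUPS ==
["no-route","H0","H0","H0","H0","H3","H3","H3","H1","H1","H3","H1","H3","H0"]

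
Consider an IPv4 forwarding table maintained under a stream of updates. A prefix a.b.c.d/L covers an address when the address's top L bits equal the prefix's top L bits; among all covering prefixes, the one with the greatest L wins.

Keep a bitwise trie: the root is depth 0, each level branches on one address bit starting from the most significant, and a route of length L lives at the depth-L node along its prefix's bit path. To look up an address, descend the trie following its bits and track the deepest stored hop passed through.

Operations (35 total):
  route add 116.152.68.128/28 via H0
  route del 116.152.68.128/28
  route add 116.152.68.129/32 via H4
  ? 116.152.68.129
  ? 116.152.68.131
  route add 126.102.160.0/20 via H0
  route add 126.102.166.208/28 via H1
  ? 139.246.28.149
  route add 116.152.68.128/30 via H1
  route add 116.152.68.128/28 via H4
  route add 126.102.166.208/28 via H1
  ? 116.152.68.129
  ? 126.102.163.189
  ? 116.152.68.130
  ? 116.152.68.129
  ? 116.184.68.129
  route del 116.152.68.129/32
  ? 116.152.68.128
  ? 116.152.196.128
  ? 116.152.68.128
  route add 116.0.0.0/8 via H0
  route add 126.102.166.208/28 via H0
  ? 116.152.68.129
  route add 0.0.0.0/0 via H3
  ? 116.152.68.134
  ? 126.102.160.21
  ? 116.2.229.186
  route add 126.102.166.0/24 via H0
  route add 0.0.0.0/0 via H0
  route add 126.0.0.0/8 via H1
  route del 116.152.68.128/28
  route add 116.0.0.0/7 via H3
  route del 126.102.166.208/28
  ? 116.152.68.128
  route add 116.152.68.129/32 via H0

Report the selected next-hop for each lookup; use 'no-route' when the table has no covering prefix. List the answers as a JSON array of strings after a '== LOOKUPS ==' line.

Process each operation:
  + 116.152.68.128/28 (H0) depth=28
  del 116.152.68.128/28 (clear depth 28)
  + 116.152.68.129/32 (H4) depth=32
  ? 116.152.68.129  path d0:-→d1:-→d2:-→d3:-→d4:-→d5:-→d6:-→d7:-→d8:-→d9:-→d10:-→d11:-→d12:-→d13:-→d14:-→d15:-→d16:-→d17:-→d18:-→d19:-→d20:-→d21:-→d22:-→d23:-→d24:-→d25:-→d26:-→d27:-→d28:-→d29:-→d30:-→d31:-→d32:H4  best=H4
  ? 116.152.68.131  path d0:-→d1:-→d2:-→d3:-→d4:-→d5:-→d6:-→d7:-→d8:-→d9:-→d10:-→d11:-→d12:-→d13:-→d14:-→d15:-→d16:-→d17:-→d18:-→d19:-→d20:-→d21:-→d22:-→d23:-→d24:-→d25:-→d26:-→d27:-→d28:-→d29:-→d30:-  best=no-route
  + 126.102.160.0/20 (H0) depth=20
  + 126.102.166.208/28 (H1) depth=28
  ? 139.246.28.149  path d0:-  best=no-route
  + 116.152.68.128/30 (H1) depth=30
  + 116.152.68.128/28 (H4) depth=28
  + 126.102.166.208/28 (H1) depth=28
  ? 116.152.68.129  path d0:-→d1:-→d2:-→d3:-→d4:-→d5:-→d6:-→d7:-→d8:-→d9:-→d10:-→d11:-→d12:-→d13:-→d14:-→d15:-→d16:-→d17:-→d18:-→d19:-→d20:-→d21:-→d22:-→d23:-→d24:-→d25:-→d26:-→d27:-→d28:H4→d29:-→d30:H1→d31:-→d32:H4  best=H4
  ? 126.102.163.189  path d0:-→d1:-→d2:-→d3:-→d4:-→d5:-→d6:-→d7:-→d8:-→d9:-→d10:-→d11:-→d12:-→d13:-→d14:-→d15:-→d16:-→d17:-→d18:-→d19:-→d20:H0→d21:-  best=H0
  ? 116.152.68.130  path d0:-→d1:-→d2:-→d3:-→d4:-→d5:-→d6:-→d7:-→d8:-→d9:-→d10:-→d11:-→d12:-→d13:-→d14:-→d15:-→d16:-→d17:-→d18:-→d19:-→d20:-→d21:-→d22:-→d23:-→d24:-→d25:-→d26:-→d27:-→d28:H4→d29:-→d30:H1  best=H1
  ? 116.152.68.129  path d0:-→d1:-→d2:-→d3:-→d4:-→d5:-→d6:-→d7:-→d8:-→d9:-→d10:-→d11:-→d12:-→d13:-→d14:-→d15:-→d16:-→d17:-→d18:-→d19:-→d20:-→d21:-→d22:-→d23:-→d24:-→d25:-→d26:-→d27:-→d28:H4→d29:-→d30:H1→d31:-→d32:H4  best=H4
  ? 116.184.68.129  path d0:-→d1:-→d2:-→d3:-→d4:-→d5:-→d6:-→d7:-→d8:-→d9:-→d10:-  best=no-route
  del 116.152.68.129/32 (clear depth 32)
  ? 116.152.68.128  path d0:-→d1:-→d2:-→d3:-→d4:-→d5:-→d6:-→d7:-→d8:-→d9:-→d10:-→d11:-→d12:-→d13:-→d14:-→d15:-→d16:-→d17:-→d18:-→d19:-→d20:-→d21:-→d22:-→d23:-→d24:-→d25:-→d26:-→d27:-→d28:H4→d29:-→d30:H1→d31:-  best=H1
  ? 116.152.196.128  path d0:-→d1:-→d2:-→d3:-→d4:-→d5:-→d6:-→d7:-→d8:-→d9:-→d10:-→d11:-→d12:-→d13:-→d14:-→d15:-→d16:-  best=no-route
  ? 116.152.68.128  path d0:-→d1:-→d2:-→d3:-→d4:-→d5:-→d6:-→d7:-→d8:-→d9:-→d10:-→d11:-→d12:-→d13:-→d14:-→d15:-→d16:-→d17:-→d18:-→d19:-→d20:-→d21:-→d22:-→d23:-→d24:-→d25:-→d26:-→d27:-→d28:H4→d29:-→d30:H1→d31:-  best=H1
  + 116.0.0.0/8 (H0) depth=8
  + 126.102.166.208/28 (H0) depth=28
  ? 116.152.68.129  path d0:-→d1:-→d2:-→d3:-→d4:-→d5:-→d6:-→d7:-→d8:H0→d9:-→d10:-→d11:-→d12:-→d13:-→d14:-→d15:-→d16:-→d17:-→d18:-→d19:-→d20:-→d21:-→d22:-→d23:-→d24:-→d25:-→d26:-→d27:-→d28:H4→d29:-→d30:H1→d31:-→d32:-  best=H1
  + 0.0.0.0/0 (H3) depth=0
  ? 116.152.68.134  path d0:H3→d1:-→d2:-→d3:-→d4:-→d5:-→d6:-→d7:-→d8:H0→d9:-→d10:-→d11:-→d12:-→d13:-→d14:-→d15:-→d16:-→d17:-→d18:-→d19:-→d20:-→d21:-→d22:-→d23:-→d24:-→d25:-→d26:-→d27:-→d28:H4→d29:-  best=H4
  ? 126.102.160.21  path d0:H3→d1:-→d2:-→d3:-→d4:-→d5:-→d6:-→d7:-→d8:-→d9:-→d10:-→d11:-→d12:-→d13:-→d14:-→d15:-→d16:-→d17:-→d18:-→d19:-→d20:H0→d21:-  best=H0
  ? 116.2.229.186  path d0:H3→d1:-→d2:-→d3:-→d4:-→d5:-→d6:-→d7:-→d8:H0  best=H0
  + 126.102.166.0/24 (H0) depth=24
  + 0.0.0.0/0 (H0) depth=0
  + 126.0.0.0/8 (H1) depth=8
  del 116.152.68.128/28 (clear depth 28)
  + 116.0.0.0/7 (H3) depth=7
  del 126.102.166.208/28 (clear depth 28)
  ? 116.152.68.128  path d0:H0→d1:-→d2:-→d3:-→d4:-→d5:-→d6:-→d7:H3→d8:H0→d9:-→d10:-→d11:-→d12:-→d13:-→d14:-→d15:-→d16:-→d17:-→d18:-→d19:-→d20:-→d21:-→d22:-→d23:-→d24:-→d25:-→d26:-→d27:-→d28:-→d29:-→d30:H1→d31:-  best=H1
  + 116.152.68.129/32 (H0) depth=32

== LOOKUPS ==
["H4","no-route","no-route","H4","H0","H1","H4","no-route","H1","no-route","H1","H1","H4","H0","H0","H1"]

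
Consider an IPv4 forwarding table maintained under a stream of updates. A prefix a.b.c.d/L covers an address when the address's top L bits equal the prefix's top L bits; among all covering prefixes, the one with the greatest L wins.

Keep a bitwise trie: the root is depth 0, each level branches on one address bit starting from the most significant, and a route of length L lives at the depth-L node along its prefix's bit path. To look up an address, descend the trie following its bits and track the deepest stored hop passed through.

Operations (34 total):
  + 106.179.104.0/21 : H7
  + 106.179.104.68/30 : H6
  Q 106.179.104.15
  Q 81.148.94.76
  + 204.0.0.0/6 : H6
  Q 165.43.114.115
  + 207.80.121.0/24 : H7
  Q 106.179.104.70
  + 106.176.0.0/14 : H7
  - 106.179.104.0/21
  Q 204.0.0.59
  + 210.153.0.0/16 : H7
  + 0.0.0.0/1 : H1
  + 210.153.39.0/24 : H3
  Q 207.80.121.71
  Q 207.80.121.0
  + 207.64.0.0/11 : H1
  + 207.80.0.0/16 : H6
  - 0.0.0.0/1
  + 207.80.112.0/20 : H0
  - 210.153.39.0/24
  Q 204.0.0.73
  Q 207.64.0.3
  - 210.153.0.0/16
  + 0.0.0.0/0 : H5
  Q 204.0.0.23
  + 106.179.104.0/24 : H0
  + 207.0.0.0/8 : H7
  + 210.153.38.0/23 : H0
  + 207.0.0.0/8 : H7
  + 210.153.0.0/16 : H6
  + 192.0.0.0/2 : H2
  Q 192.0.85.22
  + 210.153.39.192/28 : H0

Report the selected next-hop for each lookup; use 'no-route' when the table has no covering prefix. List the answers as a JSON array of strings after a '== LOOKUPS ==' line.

Apply in order:
  + 106.179.104.0/21 (H7) depth=21
  + 106.179.104.68/30 (H6) depth=30
  Q 106.179.104.15: descend 0110101010110011011010000 ; hops seen [H7] ; pick H7
  Q 81.148.94.76: descend 01 ; hops seen [∅] ; pick no-route
  + 204.0.0.0/6 (H6) depth=6
  Q 165.43.114.115: descend 1 ; hops seen [∅] ; pick no-route
  + 207.80.121.0/24 (H7) depth=24
  Q 106.179.104.70: descend 011010101011001101101000010001 ; hops seen [H7,H6] ; pick H6
  + 106.176.0.0/14 (H7) depth=14
  - 106.179.104.0/21 clear@21
  Q 204.0.0.59: descend 110011 ; hops seen [H6] ; pick H6
  + 210.153.0.0/16 (H7) depth=16
  + 0.0.0.0/1 (H1) depth=1
  + 210.153.39.0/24 (H3) depth=24
  Q 207.80.121.71: descend 110011110101000001111001 ; hops seen [H6,H7] ; pick H7
  Q 207.80.121.0: descend 110011110101000001111001 ; hops seen [H6,H7] ; pick H7
  + 207.64.0.0/11 (H1) depth=11
  + 207.80.0.0/16 (H6) depth=16
  - 0.0.0.0/1 clear@1
  + 207.80.112.0/20 (H0) depth=20
  - 210.153.39.0/24 clear@24
  Q 204.0.0.73: descend 110011 ; hops seen [H6] ; pick H6
  Q 207.64.0.3: descend 11001111010 ; hops seen [H6,H1] ; pick H1
  - 210.153.0.0/16 clear@16
  + 0.0.0.0/0 (H5) depth=0
  Q 204.0.0.23: descend 110011 ; hops seen [H5,H6] ; pick H6
  + 106.179.104.0/24 (H0) depth=24
  + 207.0.0.0/8 (H7) depth=8
  + 210.153.38.0/23 (H0) depth=23
  + 207.0.0.0/8 (H7) depth=8
  + 210.153.0.0/16 (H6) depth=16
  + 192.0.0.0/2 (H2) depth=2
  Q 192.0.85.22: descend 1100 ; hops seen [H5,H2] ; pick H2
  + 210.153.39.192/28 (H0) depth=28

== LOOKUPS ==
["H7","no-route","no-route","H6","H6","H7","H7","H6","H1","H6","H2"]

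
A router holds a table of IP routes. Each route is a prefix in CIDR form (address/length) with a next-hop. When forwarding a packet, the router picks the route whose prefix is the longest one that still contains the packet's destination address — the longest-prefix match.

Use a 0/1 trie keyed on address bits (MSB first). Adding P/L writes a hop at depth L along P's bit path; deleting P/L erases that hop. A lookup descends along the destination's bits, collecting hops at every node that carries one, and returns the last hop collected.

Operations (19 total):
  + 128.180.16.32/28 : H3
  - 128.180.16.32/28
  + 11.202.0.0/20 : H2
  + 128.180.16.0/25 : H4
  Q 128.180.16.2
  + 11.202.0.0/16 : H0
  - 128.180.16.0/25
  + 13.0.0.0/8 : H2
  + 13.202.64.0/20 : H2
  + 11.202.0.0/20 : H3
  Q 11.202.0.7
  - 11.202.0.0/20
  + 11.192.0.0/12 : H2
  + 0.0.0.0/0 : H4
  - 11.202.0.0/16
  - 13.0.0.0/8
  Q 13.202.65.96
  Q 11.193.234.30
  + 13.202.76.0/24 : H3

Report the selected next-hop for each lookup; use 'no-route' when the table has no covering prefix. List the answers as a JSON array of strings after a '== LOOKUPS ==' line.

Apply in order:
  add 128.180.16.32/28 -> H3 at depth 28
  - 128.180.16.32/28 clear@28
  add 11.202.0.0/20 -> H2 at depth 20
  add 128.180.16.0/25 -> H4 at depth 25
  ? 128.180.16.2  path d0:-→d1:-→d2:-→d3:-→d4:-→d5:-→d6:-→d7:-→d8:-→d9:-→d10:-→d11:-→d12:-→d13:-→d14:-→d15:-→d16:-→d17:-→d18:-→d19:-→d20:-→d21:-→d22:-→d23:-→d24:-→d25:H4→d26:-  best=H4
  add 11.202.0.0/16 -> H0 at depth 16
  - 128.180.16.0/25 clear@25
  add 13.0.0.0/8 -> H2 at depth 8
  add 13.202.64.0/20 -> H2 at depth 20
  add 11.202.0.0/20 -> H3 at depth 20
  ? 11.202.0.7  path d0:-→d1:-→d2:-→d3:-→d4:-→d5:-→d6:-→d7:-→d8:-→d9:-→d10:-→d11:-→d12:-→d13:-→d14:-→d15:-→d16:H0→d17:-→d18:-→d19:-→d20:H3  best=H3
  - 11.202.0.0/20 clear@20
  add 11.192.0.0/12 -> H2 at depth 12
  add 0.0.0.0/0 -> H4 at depth 0
  - 11.202.0.0/16 clear@16
  - 13.0.0.0/8 clear@8
  ? 13.202.65.96  path d0:H4→d1:-→d2:-→d3:-→d4:-→d5:-→d6:-→d7:-→d8:-→d9:-→d10:-→d11:-→d12:-→d13:-→d14:-→d15:-→d16:-→d17:-→d18:-→d19:-→d20:H2  best=H2
  ? 11.193.234.30  path d0:H4→d1:-→d2:-→d3:-→d4:-→d5:-→d6:-→d7:-→d8:-→d9:-→d10:-→d11:-→d12:H2  best=H2
  add 13.202.76.0/24 -> H3 at depth 24

== LOOKUPS ==
["H4","H3","H2","H2"]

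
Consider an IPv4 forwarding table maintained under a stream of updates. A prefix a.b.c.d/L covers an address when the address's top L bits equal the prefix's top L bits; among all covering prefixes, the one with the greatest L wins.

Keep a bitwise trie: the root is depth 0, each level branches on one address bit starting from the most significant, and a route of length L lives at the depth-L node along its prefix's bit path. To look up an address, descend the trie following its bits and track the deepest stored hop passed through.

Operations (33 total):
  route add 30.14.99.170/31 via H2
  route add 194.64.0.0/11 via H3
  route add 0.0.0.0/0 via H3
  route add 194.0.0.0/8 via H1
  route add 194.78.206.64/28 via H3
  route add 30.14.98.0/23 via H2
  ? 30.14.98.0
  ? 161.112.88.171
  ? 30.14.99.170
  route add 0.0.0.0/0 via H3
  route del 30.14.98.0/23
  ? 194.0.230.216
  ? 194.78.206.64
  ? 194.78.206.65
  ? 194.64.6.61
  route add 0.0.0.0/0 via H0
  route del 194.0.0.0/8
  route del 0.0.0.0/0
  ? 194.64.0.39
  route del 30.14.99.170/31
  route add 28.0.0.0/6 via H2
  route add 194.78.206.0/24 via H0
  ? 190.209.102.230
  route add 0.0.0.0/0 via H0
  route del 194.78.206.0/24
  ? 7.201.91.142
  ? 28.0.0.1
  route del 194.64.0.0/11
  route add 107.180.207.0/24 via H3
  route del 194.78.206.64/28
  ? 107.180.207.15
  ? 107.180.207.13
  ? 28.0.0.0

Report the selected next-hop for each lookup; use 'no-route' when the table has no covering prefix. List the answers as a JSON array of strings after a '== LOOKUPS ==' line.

Trace:
  add 30.14.99.170/31 -> H2 at depth 31
  add 194.64.0.0/11 -> H3 at depth 11
  add 0.0.0.0/0 -> H3 at depth 0
  add 194.0.0.0/8 -> H1 at depth 8
  add 194.78.206.64/28 -> H3 at depth 28
  add 30.14.98.0/23 -> H2 at depth 23
  Q 30.14.98.0: descend 00011110000011100110001 ; hops seen [H3,H2] ; pick H2
  Q 161.112.88.171: descend 1 ; hops seen [H3] ; pick H3
  Q 30.14.99.170: descend 0001111000001110011000111010101 ; hops seen [H3,H2,H2] ; pick H2
  add 0.0.0.0/0 -> H3 at depth 0
  del 30.14.98.0/23 (clear depth 23)
  Q 194.0.230.216: descend 110000100 ; hops seen [H3,H1] ; pick H1
  Q 194.78.206.64: descend 1100001001001110110011100100 ; hops seen [H3,H1,H3,H3] ; pick H3
  Q 194.78.206.65: descend 1100001001001110110011100100 ; hops seen [H3,H1,H3,H3] ; pick H3
  Q 194.64.6.61: descend 110000100100 ; hops seen [H3,H1,H3] ; pick H3
  add 0.0.0.0/0 -> H0 at depth 0
  del 194.0.0.0/8 (clear depth 8)
  del 0.0.0.0/0 (clear depth 0)
  Q 194.64.0.39: descend 110000100100 ; hops seen [H3] ; pick H3
  del 30.14.99.170/31 (clear depth 31)
  add 28.0.0.0/6 -> H2 at depth 6
  add 194.78.206.0/24 -> H0 at depth 24
  Q 190.209.102.230: descend 1 ; hops seen [∅] ; pick no-route
  add 0.0.0.0/0 -> H0 at depth 0
  del 194.78.206.0/24 (clear depth 24)
  Q 7.201.91.142: descend 000 ; hops seen [H0] ; pick H0
  Q 28.0.0.1: descend 000111 ; hops seen [H0,H2] ; pick H2
  del 194.64.0.0/11 (clear depth 11)
  add 107.180.207.0/24 -> H3 at depth 24
  del 194.78.206.64/28 (clear depth 28)
  Q 107.180.207.15: descend 011010111011010011001111 ; hops seen [H0,H3] ; pick H3
  Q 107.180.207.13: descend 011010111011010011001111 ; hops seen [H0,H3] ; pick H3
  Q 28.0.0.0: descend 000111 ; hops seen [H0,H2] ; pick H2

== LOOKUPS ==
["H2","H3","H2","H1","H3","H3","H3","H3","no-route","H0","H2","H3","H3","H2"]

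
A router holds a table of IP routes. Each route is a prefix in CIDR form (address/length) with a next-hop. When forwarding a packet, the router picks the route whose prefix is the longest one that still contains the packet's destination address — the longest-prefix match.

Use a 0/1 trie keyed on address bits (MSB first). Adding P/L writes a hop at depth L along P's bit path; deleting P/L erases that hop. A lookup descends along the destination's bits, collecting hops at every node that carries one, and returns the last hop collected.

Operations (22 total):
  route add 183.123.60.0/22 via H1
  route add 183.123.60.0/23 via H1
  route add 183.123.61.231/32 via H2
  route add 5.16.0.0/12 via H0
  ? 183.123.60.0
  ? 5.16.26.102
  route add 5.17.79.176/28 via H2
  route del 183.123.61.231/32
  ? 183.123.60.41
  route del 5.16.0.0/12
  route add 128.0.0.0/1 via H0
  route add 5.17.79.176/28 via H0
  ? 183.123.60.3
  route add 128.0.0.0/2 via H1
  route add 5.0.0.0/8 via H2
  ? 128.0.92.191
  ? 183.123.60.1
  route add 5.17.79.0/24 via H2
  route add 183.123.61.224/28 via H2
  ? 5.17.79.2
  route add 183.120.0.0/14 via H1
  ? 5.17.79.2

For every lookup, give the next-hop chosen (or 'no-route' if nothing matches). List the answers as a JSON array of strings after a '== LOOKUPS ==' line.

Trace:
  add 183.123.60.0/22 -> H1 at depth 22
  add 183.123.60.0/23 -> H1 at depth 23
  add 183.123.61.231/32 -> H2 at depth 32
  add 5.16.0.0/12 -> H0 at depth 12
  Q 183.123.60.0: descend 10110111011110110011110 ; hops seen [H1,H1] ; pick H1
  Q 5.16.26.102: descend 000001010001 ; hops seen [H0] ; pick H0
  add 5.17.79.176/28 -> H2 at depth 28
  del 183.123.61.231/32 (clear depth 32)
  Q 183.123.60.41: descend 10110111011110110011110 ; hops seen [H1,H1] ; pick H1
  del 5.16.0.0/12 (clear depth 12)
  add 128.0.0.0/1 -> H0 at depth 1
  add 5.17.79.176/28 -> H0 at depth 28
  Q 183.123.60.3: descend 10110111011110110011110 ; hops seen [H0,H1,H1] ; pick H1
  add 128.0.0.0/2 -> H1 at depth 2
  add 5.0.0.0/8 -> H2 at depth 8
  Q 128.0.92.191: descend 10 ; hops seen [H0,H1] ; pick H1
  Q 183.123.60.1: descend 10110111011110110011110 ; hops seen [H0,H1,H1,H1] ; pick H1
  add 5.17.79.0/24 -> H2 at depth 24
  add 183.123.61.224/28 -> H2 at depth 28
  Q 5.17.79.2: descend 000001010001000101001111 ; hops seen [H2,H2] ; pick H2
  add 183.120.0.0/14 -> H1 at depth 14
  Q 5.17.79.2: descend 000001010001000101001111 ; hops seen [H2,H2] ; pick H2

== LOOKUPS ==
["H1","H0","H1","H1","H1","H1","H2","H2"]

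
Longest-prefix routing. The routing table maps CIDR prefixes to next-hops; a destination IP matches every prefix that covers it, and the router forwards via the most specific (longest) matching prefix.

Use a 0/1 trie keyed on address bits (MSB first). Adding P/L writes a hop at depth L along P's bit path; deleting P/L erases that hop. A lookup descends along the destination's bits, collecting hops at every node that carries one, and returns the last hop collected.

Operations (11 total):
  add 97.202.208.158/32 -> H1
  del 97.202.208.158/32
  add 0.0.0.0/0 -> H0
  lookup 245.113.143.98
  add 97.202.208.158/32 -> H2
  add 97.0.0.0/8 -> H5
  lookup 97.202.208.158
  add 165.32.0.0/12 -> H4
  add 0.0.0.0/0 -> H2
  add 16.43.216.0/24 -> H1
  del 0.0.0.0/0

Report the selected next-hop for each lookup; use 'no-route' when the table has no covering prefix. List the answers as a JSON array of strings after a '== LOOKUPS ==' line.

Process each operation:
  add 97.202.208.158/32 -> H1 at depth 32
  - 97.202.208.158/32 clear@32
  add 0.0.0.0/0 -> H0 at depth 0
  ? 245.113.143.98  path d0:H0  best=H0
  add 97.202.208.158/32 -> H2 at depth 32
  add 97.0.0.0/8 -> H5 at depth 8
  ? 97.202.208.158  path d0:H0→d1:-→d2:-→d3:-→d4:-→d5:-→d6:-→d7:-→d8:H5→d9:-→d10:-→d11:-→d12:-→d13:-→d14:-→d15:-→d16:-→d17:-→d18:-→d19:-→d20:-→d21:-→d22:-→d23:-→d24:-→d25:-→d26:-→d27:-→d28:-→d29:-→d30:-→d31:-→d32:H2  best=H2
  add 165.32.0.0/12 -> H4 at depth 12
  add 0.0.0.0/0 -> H2 at depth 0
  add 16.43.216.0/24 -> H1 at depth 24
  - 0.0.0.0/0 clear@0

== LOOKUPS ==
["H0","H2"]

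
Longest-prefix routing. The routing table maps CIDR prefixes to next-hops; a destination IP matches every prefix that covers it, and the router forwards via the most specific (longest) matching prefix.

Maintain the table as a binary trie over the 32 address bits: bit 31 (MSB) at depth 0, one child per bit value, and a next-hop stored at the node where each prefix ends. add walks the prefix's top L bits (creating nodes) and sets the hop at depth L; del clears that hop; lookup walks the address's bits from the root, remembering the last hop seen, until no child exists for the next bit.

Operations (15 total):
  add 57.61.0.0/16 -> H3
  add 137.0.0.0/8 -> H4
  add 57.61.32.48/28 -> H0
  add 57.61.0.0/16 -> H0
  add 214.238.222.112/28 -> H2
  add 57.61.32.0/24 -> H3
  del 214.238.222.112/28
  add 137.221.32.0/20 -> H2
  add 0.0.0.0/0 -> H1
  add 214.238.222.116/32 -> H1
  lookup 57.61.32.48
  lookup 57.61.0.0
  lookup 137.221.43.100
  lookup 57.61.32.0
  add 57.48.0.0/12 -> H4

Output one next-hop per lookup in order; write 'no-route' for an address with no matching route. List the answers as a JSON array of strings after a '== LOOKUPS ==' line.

Trace:
  add 57.61.0.0/16 -> H3 at depth 16
  add 137.0.0.0/8 -> H4 at depth 8
  add 57.61.32.48/28 -> H0 at depth 28
  add 57.61.0.0/16 -> H0 at depth 16
  add 214.238.222.112/28 -> H2 at depth 28
  add 57.61.32.0/24 -> H3 at depth 24
  del 214.238.222.112/28 (clear depth 28)
  add 137.221.32.0/20 -> H2 at depth 20
  add 0.0.0.0/0 -> H1 at depth 0
  add 214.238.222.116/32 -> H1 at depth 32
  ? 57.61.32.48  path d0:H1→d1:-→d2:-→d3:-→d4:-→d5:-→d6:-→d7:-→d8:-→d9:-→d10:-→d11:-→d12:-→d13:-→d14:-→d15:-→d16:H0→d17:-→d18:-→d19:-→d20:-→d21:-→d22:-→d23:-→d24:H3→d25:-→d26:-→d27:-→d28:H0  best=H0
  ? 57.61.0.0  path d0:H1→d1:-→d2:-→d3:-→d4:-→d5:-→d6:-→d7:-→d8:-→d9:-→d10:-→d11:-→d12:-→d13:-→d14:-→d15:-→d16:H0→d17:-→d18:-  best=H0
  ? 137.221.43.100  path d0:H1→d1:-→d2:-→d3:-→d4:-→d5:-→d6:-→d7:-→d8:H4→d9:-→d10:-→d11:-→d12:-→d13:-→d14:-→d15:-→d16:-→d17:-→d18:-→d19:-→d20:H2  best=H2
  ? 57.61.32.0  path d0:H1→d1:-→d2:-→d3:-→d4:-→d5:-→d6:-→d7:-→d8:-→d9:-→d10:-→d11:-→d12:-→d13:-→d14:-→d15:-→d16:H0→d17:-→d18:-→d19:-→d20:-→d21:-→d22:-→d23:-→d24:H3→d25:-→d26:-  best=H3
  add 57.48.0.0/12 -> H4 at depth 12

== LOOKUPS ==
["H0","H0","H2","H3"]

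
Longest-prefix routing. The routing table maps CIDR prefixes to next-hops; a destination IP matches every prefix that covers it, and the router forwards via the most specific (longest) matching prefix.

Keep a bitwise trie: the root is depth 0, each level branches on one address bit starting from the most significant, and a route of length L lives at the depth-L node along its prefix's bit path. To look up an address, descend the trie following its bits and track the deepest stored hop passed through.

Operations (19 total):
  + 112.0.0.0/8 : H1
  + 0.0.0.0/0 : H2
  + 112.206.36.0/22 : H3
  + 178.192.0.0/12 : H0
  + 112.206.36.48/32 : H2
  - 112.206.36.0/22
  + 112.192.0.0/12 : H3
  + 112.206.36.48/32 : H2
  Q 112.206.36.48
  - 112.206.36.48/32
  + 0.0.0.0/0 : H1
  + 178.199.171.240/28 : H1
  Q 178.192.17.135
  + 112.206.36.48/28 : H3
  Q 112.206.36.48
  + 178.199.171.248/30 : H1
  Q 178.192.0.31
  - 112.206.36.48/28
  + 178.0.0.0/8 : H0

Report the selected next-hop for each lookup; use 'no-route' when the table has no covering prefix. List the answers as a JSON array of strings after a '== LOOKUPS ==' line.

Trace:
  add 112.0.0.0/8 -> H1 at depth 8
  add 0.0.0.0/0 -> H2 at depth 0
  add 112.206.36.0/22 -> H3 at depth 22
  add 178.192.0.0/12 -> H0 at depth 12
  add 112.206.36.48/32 -> H2 at depth 32
  del 112.206.36.0/22 (clear depth 22)
  add 112.192.0.0/12 -> H3 at depth 12
  add 112.206.36.48/32 -> H2 at depth 32
  Q 112.206.36.48: descend 01110000110011100010010000110000 ; hops seen [H2,H1,H3,H2] ; pick H2
  del 112.206.36.48/32 (clear depth 32)
  add 0.0.0.0/0 -> H1 at depth 0
  add 178.199.171.240/28 -> H1 at depth 28
  Q 178.192.17.135: descend 1011001011000 ; hops seen [H1,H0] ; pick H0
  add 112.206.36.48/28 -> H3 at depth 28
  Q 112.206.36.48: descend 01110000110011100010010000110000 ; hops seen [H1,H1,H3,H3] ; pick H3
  add 178.199.171.248/30 -> H1 at depth 30
  Q 178.192.0.31: descend 1011001011000 ; hops seen [H1,H0] ; pick H0
  del 112.206.36.48/28 (clear depth 28)
  add 178.0.0.0/8 -> H0 at depth 8

== LOOKUPS ==
["H2","H0","H3","H0"]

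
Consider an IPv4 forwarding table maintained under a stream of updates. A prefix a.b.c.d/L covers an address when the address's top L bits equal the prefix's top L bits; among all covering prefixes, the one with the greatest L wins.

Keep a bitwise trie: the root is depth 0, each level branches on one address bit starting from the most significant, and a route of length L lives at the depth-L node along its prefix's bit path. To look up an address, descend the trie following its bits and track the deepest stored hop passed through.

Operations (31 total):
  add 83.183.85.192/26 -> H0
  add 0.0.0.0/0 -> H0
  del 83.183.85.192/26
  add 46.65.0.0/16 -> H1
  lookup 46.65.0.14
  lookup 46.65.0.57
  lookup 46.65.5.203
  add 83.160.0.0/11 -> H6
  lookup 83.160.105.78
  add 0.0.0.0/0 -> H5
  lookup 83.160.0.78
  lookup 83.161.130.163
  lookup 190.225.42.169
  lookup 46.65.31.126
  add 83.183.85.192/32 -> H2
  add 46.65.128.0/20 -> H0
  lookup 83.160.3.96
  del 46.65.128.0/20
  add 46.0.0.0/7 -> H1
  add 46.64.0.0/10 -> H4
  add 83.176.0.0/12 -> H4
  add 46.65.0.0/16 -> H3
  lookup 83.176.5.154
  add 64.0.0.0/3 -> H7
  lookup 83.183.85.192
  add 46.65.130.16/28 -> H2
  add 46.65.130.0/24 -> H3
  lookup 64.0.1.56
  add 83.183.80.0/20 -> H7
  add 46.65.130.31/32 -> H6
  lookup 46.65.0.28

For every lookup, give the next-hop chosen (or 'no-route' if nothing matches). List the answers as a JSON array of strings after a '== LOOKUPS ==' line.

Trace:
  add 83.183.85.192/26 -> H0 at depth 26
  add 0.0.0.0/0 -> H0 at depth 0
  - 83.183.85.192/26 clear@26
  add 46.65.0.0/16 -> H1 at depth 16
  lookup 46.65.0.14: bits 0010111001000001 walk d0:H0→d1:-→d2:-→d3:-→d4:-→d5:-→d6:-→d7:-→d8:-→d9:-→d10:-→d11:-→d12:-→d13:-→d14:-→d15:-→d16:H1 -> H1
  lookup 46.65.0.57: bits 0010111001000001 walk d0:H0→d1:-→d2:-→d3:-→d4:-→d5:-→d6:-→d7:-→d8:-→d9:-→d10:-→d11:-→d12:-→d13:-→d14:-→d15:-→d16:H1 -> H1
  lookup 46.65.5.203: bits 0010111001000001 walk d0:H0→d1:-→d2:-→d3:-→d4:-→d5:-→d6:-→d7:-→d8:-→d9:-→d10:-→d11:-→d12:-→d13:-→d14:-→d15:-→d16:H1 -> H1
  add 83.160.0.0/11 -> H6 at depth 11
  lookup 83.160.105.78: bits 01010011101 walk d0:H0→d1:-→d2:-→d3:-→d4:-→d5:-→d6:-→d7:-→d8:-→d9:-→d10:-→d11:H6 -> H6
  add 0.0.0.0/0 -> H5 at depth 0
  lookup 83.160.0.78: bits 01010011101 walk d0:H5→d1:-→d2:-→d3:-→d4:-→d5:-→d6:-→d7:-→d8:-→d9:-→d10:-→d11:H6 -> H6
  lookup 83.161.130.163: bits 01010011101 walk d0:H5→d1:-→d2:-→d3:-→d4:-→d5:-→d6:-→d7:-→d8:-→d9:-→d10:-→d11:H6 -> H6
  lookup 190.225.42.169: bits ε walk d0:H5 -> H5
  lookup 46.65.31.126: bits 0010111001000001 walk d0:H5→d1:-→d2:-→d3:-→d4:-→d5:-→d6:-→d7:-→d8:-→d9:-→d10:-→d11:-→d12:-→d13:-→d14:-→d15:-→d16:H1 -> H1
  add 83.183.85.192/32 -> H2 at depth 32
  add 46.65.128.0/20 -> H0 at depth 20
  lookup 83.160.3.96: bits 01010011101 walk d0:H5→d1:-→d2:-→d3:-→d4:-→d5:-→d6:-→d7:-→d8:-→d9:-→d10:-→d11:H6 -> H6
  - 46.65.128.0/20 clear@20
  add 46.0.0.0/7 -> H1 at depth 7
  add 46.64.0.0/10 -> H4 at depth 10
  add 83.176.0.0/12 -> H4 at depth 12
  add 46.65.0.0/16 -> H3 at depth 16
  lookup 83.176.5.154: bits 0101001110110 walk d0:H5→d1:-→d2:-→d3:-→d4:-→d5:-→d6:-→d7:-→d8:-→d9:-→d10:-→d11:H6→d12:H4→d13:- -> H4
  add 64.0.0.0/3 -> H7 at depth 3
  lookup 83.183.85.192: bits 01010011101101110101010111000000 walk d0:H5→d1:-→d2:-→d3:H7→d4:-→d5:-→d6:-→d7:-→d8:-→d9:-→d10:-→d11:H6→d12:H4→d13:-→d14:-→d15:-→d16:-→d17:-→d18:-→d19:-→d20:-→d21:-→d22:-→d23:-→d24:-→d25:-→d26:-→d27:-→d28:-→d29:-→d30:-→d31:-→d32:H2 -> H2
  add 46.65.130.16/28 -> H2 at depth 28
  add 46.65.130.0/24 -> H3 at depth 24
  lookup 64.0.1.56: bits 010 walk d0:H5→d1:-→d2:-→d3:H7 -> H7
  add 83.183.80.0/20 -> H7 at depth 20
  add 46.65.130.31/32 -> H6 at depth 32
  lookup 46.65.0.28: bits 0010111001000001 walk d0:H5→d1:-→d2:-→d3:-→d4:-→d5:-→d6:-→d7:H1→d8:-→d9:-→d10:H4→d11:-→d12:-→d13:-→d14:-→d15:-→d16:H3 -> H3

== LOOKUPS ==
["H1","H1","H1","H6","H6","H6","H5","H1","H6","H4","H2","H7","H3"]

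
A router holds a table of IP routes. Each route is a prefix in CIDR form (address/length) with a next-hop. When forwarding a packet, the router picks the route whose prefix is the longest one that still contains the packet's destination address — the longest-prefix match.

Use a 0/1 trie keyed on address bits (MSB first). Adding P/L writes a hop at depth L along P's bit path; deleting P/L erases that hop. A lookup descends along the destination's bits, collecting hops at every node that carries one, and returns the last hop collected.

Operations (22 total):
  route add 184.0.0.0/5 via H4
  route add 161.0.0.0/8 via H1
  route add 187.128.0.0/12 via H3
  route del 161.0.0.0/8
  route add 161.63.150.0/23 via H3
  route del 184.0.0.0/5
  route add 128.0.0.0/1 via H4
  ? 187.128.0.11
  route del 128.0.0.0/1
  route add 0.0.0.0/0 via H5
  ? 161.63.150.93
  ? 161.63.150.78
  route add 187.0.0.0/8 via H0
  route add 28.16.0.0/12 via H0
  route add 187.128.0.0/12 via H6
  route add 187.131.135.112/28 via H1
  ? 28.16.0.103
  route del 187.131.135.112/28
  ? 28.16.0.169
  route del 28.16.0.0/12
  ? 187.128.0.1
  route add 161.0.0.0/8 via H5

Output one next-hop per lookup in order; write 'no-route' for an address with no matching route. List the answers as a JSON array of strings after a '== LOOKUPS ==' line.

Process each operation:
  add 184.0.0.0/5 -> H4 at depth 5
  add 161.0.0.0/8 -> H1 at depth 8
  add 187.128.0.0/12 -> H3 at depth 12
  del 161.0.0.0/8 (clear depth 8)
  add 161.63.150.0/23 -> H3 at depth 23
  del 184.0.0.0/5 (clear depth 5)
  add 128.0.0.0/1 -> H4 at depth 1
  ? 187.128.0.11  path d0:-→d1:H4→d2:-→d3:-→d4:-→d5:-→d6:-→d7:-→d8:-→d9:-→d10:-→d11:-→d12:H3  best=H3
  del 128.0.0.0/1 (clear depth 1)
  add 0.0.0.0/0 -> H5 at depth 0
  ? 161.63.150.93  path d0:H5→d1:-→d2:-→d3:-→d4:-→d5:-→d6:-→d7:-→d8:-→d9:-→d10:-→d11:-→d12:-→d13:-→d14:-→d15:-→d16:-→d17:-→d18:-→d19:-→d20:-→d21:-→d22:-→d23:H3  best=H3
  ? 161.63.150.78  path d0:H5→d1:-→d2:-→d3:-→d4:-→d5:-→d6:-→d7:-→d8:-→d9:-→d10:-→d11:-→d12:-→d13:-→d14:-→d15:-→d16:-→d17:-→d18:-→d19:-→d20:-→d21:-→d22:-→d23:H3  best=H3
  add 187.0.0.0/8 -> H0 at depth 8
  add 28.16.0.0/12 -> H0 at depth 12
  add 187.128.0.0/12 -> H6 at depth 12
  add 187.131.135.112/28 -> H1 at depth 28
  ? 28.16.0.103  path d0:H5→d1:-→d2:-→d3:-→d4:-→d5:-→d6:-→d7:-→d8:-→d9:-→d10:-→d11:-→d12:H0  best=H0
  del 187.131.135.112/28 (clear depth 28)
  ? 28.16.0.169  path d0:H5→d1:-→d2:-→d3:-→d4:-→d5:-→d6:-→d7:-→d8:-→d9:-→d10:-→d11:-→d12:H0  best=H0
  del 28.16.0.0/12 (clear depth 12)
  ? 187.128.0.1  path d0:H5→d1:-→d2:-→d3:-→d4:-→d5:-→d6:-→d7:-→d8:H0→d9:-→d10:-→d11:-→d12:H6→d13:-→d14:-  best=H6
  add 161.0.0.0/8 -> H5 at depth 8

== LOOKUPS ==
["H3","H3","H3","H0","H0","H6"]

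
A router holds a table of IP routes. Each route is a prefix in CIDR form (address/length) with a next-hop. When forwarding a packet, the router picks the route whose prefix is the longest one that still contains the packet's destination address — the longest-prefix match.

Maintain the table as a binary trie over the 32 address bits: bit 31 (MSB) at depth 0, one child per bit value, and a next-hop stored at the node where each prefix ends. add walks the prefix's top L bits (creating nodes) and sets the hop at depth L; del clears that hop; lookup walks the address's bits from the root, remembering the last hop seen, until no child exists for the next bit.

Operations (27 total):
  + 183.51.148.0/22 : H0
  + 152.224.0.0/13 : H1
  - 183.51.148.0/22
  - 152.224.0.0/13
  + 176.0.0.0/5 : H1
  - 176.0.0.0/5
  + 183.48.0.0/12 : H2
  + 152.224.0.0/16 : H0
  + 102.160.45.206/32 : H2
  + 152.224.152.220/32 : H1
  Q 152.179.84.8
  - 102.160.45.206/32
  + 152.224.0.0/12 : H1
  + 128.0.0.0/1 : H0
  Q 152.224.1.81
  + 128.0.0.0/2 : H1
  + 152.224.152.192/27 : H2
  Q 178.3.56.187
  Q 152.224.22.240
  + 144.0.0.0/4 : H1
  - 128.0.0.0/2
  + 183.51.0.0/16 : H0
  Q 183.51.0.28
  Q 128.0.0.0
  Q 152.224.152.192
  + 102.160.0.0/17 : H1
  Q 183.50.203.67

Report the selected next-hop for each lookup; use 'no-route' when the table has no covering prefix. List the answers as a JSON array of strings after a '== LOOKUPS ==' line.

Apply in order:
  add 183.51.148.0/22 -> H0 at depth 22
  add 152.224.0.0/13 -> H1 at depth 13
  - 183.51.148.0/22 clear@22
  - 152.224.0.0/13 clear@13
  add 176.0.0.0/5 -> H1 at depth 5
  - 176.0.0.0/5 clear@5
  add 183.48.0.0/12 -> H2 at depth 12
  add 152.224.0.0/16 -> H0 at depth 16
  add 102.160.45.206/32 -> H2 at depth 32
  add 152.224.152.220/32 -> H1 at depth 32
  Q 152.179.84.8: descend 100110001 ; hops seen [∅] ; pick no-route
  - 102.160.45.206/32 clear@32
  add 152.224.0.0/12 -> H1 at depth 12
  add 128.0.0.0/1 -> H0 at depth 1
  Q 152.224.1.81: descend 1001100011100000 ; hops seen [H0,H1,H0] ; pick H0
  add 128.0.0.0/2 -> H1 at depth 2
  add 152.224.152.192/27 -> H2 at depth 27
  Q 178.3.56.187: descend 10110 ; hops seen [H0,H1] ; pick H1
  Q 152.224.22.240: descend 1001100011100000 ; hops seen [H0,H1,H1,H0] ; pick H0
  add 144.0.0.0/4 -> H1 at depth 4
  - 128.0.0.0/2 clear@2
  add 183.51.0.0/16 -> H0 at depth 16
  Q 183.51.0.28: descend 1011011100110011 ; hops seen [H0,H2,H0] ; pick H0
  Q 128.0.0.0: descend 100 ; hops seen [H0] ; pick H0
  Q 152.224.152.192: descend 100110001110000010011000110 ; hops seen [H0,H1,H1,H0,H2] ; pick H2
  add 102.160.0.0/17 -> H1 at depth 17
  Q 183.50.203.67: descend 101101110011001 ; hops seen [H0,H2] ; pick H2

== LOOKUPS ==
["no-route","H0","H1","H0","H0","H0","H2","H2"]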